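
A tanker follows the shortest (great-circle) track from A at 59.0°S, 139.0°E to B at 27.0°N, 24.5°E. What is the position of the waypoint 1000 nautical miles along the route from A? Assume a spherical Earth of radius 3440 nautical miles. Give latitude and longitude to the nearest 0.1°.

Write both endpoints as unit vectors p₁, p₂ with components (cos φ cos λ, cos φ sin λ, sin φ).
The central angle between the endpoints is δ = arccos(p₁·p₂) ≈ 2.189 rad (125.4°). The total great-circle distance is δ·R ≈ 2.189 × 3440 ≈ 7530 nmi, so the target fraction is f = 1000/7530 ≈ 0.133.
Interpolate at f ≈ 0.133 with slerp weights a = sin((1−f)δ)/sin δ ≈ 1.162, b = sin(fδ)/sin δ ≈ 0.352.
p = a·p₁ + b·p₂ ≈ (-0.166, 0.523, -0.836); φ = arcsin(p_z) ≈ -56.74°, λ = atan2(p_y, p_x) ≈ 107.67°.

≈ 56.7°S, 107.7°E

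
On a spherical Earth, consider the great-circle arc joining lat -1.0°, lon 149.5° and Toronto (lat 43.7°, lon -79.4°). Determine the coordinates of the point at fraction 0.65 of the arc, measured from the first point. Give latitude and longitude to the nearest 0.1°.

≈ lat 49.4°, lon -141.2°

The haversine formula gives a central angle δ ≈ 2.080 rad (119.2°) between the endpoints.
Interpolate at f = 0.65 with slerp weights a = sin((1−f)δ)/sin δ ≈ 0.762, b = sin(fδ)/sin δ ≈ 1.118.
p = a·p₁ + b·p₂ ≈ (-0.508, -0.408, 0.759); φ = arcsin(p_z) ≈ 49.37°, λ = atan2(p_y, p_x) ≈ -141.23°.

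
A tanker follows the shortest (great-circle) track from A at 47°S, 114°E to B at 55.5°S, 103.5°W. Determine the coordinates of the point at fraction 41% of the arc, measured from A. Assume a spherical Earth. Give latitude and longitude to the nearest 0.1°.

≈ 72.0°S, 149.4°E

Convert each endpoint to a unit vector on the sphere (x = cos φ cos λ, y = cos φ sin λ, z = sin φ).
The central angle between the endpoints is δ = arccos(p₁·p₂) ≈ 1.270 rad (72.8°).
Interpolate at f = 0.41 with slerp weights a = sin((1−f)δ)/sin δ ≈ 0.713, b = sin(fδ)/sin δ ≈ 0.521.
p = a·p₁ + b·p₂ ≈ (-0.267, 0.157, -0.951); φ = arcsin(p_z) ≈ -71.96°, λ = atan2(p_y, p_x) ≈ 149.44°.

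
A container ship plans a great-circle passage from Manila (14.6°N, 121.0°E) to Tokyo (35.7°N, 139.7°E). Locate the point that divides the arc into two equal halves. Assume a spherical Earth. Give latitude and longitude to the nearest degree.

The haversine formula gives a central angle δ ≈ 0.470 rad (26.9°) between the endpoints.
Interpolate at f = 1/2 with slerp weights a = sin((1−f)δ)/sin δ ≈ 0.514, b = sin(fδ)/sin δ ≈ 0.514.
p = a·p₁ + b·p₂ ≈ (-0.575, 0.697, 0.430); φ = arcsin(p_z) ≈ 25.44°, λ = atan2(p_y, p_x) ≈ 129.53°.

≈ (25°N, 130°E)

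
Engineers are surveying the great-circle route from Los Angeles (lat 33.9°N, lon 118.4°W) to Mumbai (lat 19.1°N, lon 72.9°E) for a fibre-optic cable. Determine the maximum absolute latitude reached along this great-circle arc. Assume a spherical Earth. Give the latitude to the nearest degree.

The great circle lies in the plane with unit normal n̂ = (p₁ × p₂)/|p₁ × p₂|.
Here n̂_z ≈ -0.190; the vertex latitude is φ_max = arccos|n̂_z| ≈ 79.1°.
Check via Clairaut: cos φ_max = |cos φ₁| · sin C = cos(33.9°)·sin(13.2°) ≈ 0.190, again giving ≈ 79.1°.

≈ 79°N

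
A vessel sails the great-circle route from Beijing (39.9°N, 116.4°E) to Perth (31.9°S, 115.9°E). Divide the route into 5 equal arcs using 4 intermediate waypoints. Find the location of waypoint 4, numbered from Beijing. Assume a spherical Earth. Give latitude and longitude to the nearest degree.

The haversine formula gives a central angle δ ≈ 1.253 rad (71.8°) between the endpoints.
Interpolate at f = 4/5 with slerp weights a = sin((1−f)δ)/sin δ ≈ 0.261, b = sin(fδ)/sin δ ≈ 0.887.
p = a·p₁ + b·p₂ ≈ (-0.418, 0.857, -0.301); φ = arcsin(p_z) ≈ -17.54°, λ = atan2(p_y, p_x) ≈ 116.01°.

≈ (18°S, 116°E)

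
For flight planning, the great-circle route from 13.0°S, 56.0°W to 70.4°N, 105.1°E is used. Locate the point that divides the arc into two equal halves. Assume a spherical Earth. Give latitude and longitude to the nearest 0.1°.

≈ 47.1°N, 46.6°W

The haversine formula gives a central angle δ ≈ 2.119 rad (121.4°) between the endpoints.
Interpolate at f = 1/2 with slerp weights a = sin((1−f)δ)/sin δ ≈ 1.022, b = sin(fδ)/sin δ ≈ 1.022.
p = a·p₁ + b·p₂ ≈ (0.467, -0.494, 0.733); φ = arcsin(p_z) ≈ 47.12°, λ = atan2(p_y, p_x) ≈ -46.61°.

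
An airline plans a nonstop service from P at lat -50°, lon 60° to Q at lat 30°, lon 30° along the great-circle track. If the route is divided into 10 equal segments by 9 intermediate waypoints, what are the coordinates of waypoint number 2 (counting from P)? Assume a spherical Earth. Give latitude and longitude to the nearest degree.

≈ lat -34°, lon 51°

From cos δ = sin φ₁ sin φ₂ + cos φ₁ cos φ₂ cos Δλ, the central angle is δ ≈ 1.472 rad (84.3°).
Interpolate at f = 2/10 with slerp weights a = sin((1−f)δ)/sin δ ≈ 0.928, b = sin(fδ)/sin δ ≈ 0.292.
p = a·p₁ + b·p₂ ≈ (0.517, 0.643, -0.565); φ = arcsin(p_z) ≈ -34.42°, λ = atan2(p_y, p_x) ≈ 51.20°.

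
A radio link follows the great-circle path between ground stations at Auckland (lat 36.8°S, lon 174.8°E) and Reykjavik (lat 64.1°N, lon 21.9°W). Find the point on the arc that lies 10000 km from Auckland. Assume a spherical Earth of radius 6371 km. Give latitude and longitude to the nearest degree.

≈ lat 51°N, lon 161°W

Convert each endpoint to a unit vector on the sphere (x = cos φ cos λ, y = cos φ sin λ, z = sin φ).
The central angle between the endpoints is δ = arccos(p₁·p₂) ≈ 2.634 rad (150.9°). The total great-circle distance is δ·R ≈ 2.634 × 6371 ≈ 16781 km, so the target fraction is f = 10000/16781 ≈ 0.596.
Interpolate at f ≈ 0.596 with slerp weights a = sin((1−f)δ)/sin δ ≈ 1.799, b = sin(fδ)/sin δ ≈ 2.057.
p = a·p₁ + b·p₂ ≈ (-0.601, -0.205, 0.773); φ = arcsin(p_z) ≈ 50.61°, λ = atan2(p_y, p_x) ≈ -161.19°.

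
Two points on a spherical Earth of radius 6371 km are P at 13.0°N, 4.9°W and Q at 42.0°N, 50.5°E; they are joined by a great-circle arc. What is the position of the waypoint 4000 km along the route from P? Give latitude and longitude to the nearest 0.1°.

Write both endpoints as unit vectors p₁, p₂ with components (cos φ cos λ, cos φ sin λ, sin φ).
The central angle between the endpoints is δ = arccos(p₁·p₂) ≈ 0.974 rad (55.8°). The total great-circle distance is δ·R ≈ 0.974 × 6371 ≈ 6208 km, so the target fraction is f = 4000/6208 ≈ 0.644.
Interpolate at f ≈ 0.644 with slerp weights a = sin((1−f)δ)/sin δ ≈ 0.410, b = sin(fδ)/sin δ ≈ 0.710.
p = a·p₁ + b·p₂ ≈ (0.734, 0.373, 0.567); φ = arcsin(p_z) ≈ 34.57°, λ = atan2(p_y, p_x) ≈ 26.93°.

≈ 34.6°N, 26.9°E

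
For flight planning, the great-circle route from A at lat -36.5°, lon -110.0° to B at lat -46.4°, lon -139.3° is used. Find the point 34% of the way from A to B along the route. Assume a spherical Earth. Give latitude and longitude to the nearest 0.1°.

Convert each endpoint to a unit vector on the sphere (x = cos φ cos λ, y = cos φ sin λ, z = sin φ).
The central angle between the endpoints is δ = arccos(p₁·p₂) ≈ 0.417 rad (23.9°).
Interpolate at f = 0.34 with slerp weights a = sin((1−f)δ)/sin δ ≈ 0.671, b = sin(fδ)/sin δ ≈ 0.349.
p = a·p₁ + b·p₂ ≈ (-0.367, -0.664, -0.652); φ = arcsin(p_z) ≈ -40.68°, λ = atan2(p_y, p_x) ≈ -118.93°.

≈ lat -40.7°, lon -118.9°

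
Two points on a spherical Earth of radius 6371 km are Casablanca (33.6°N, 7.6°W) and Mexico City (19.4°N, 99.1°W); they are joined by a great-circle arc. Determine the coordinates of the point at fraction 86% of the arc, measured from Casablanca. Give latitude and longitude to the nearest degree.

≈ (25°N, 89°W)

The haversine formula gives a central angle δ ≈ 1.407 rad (80.6°) between the endpoints.
Interpolate at f = 0.86 with slerp weights a = sin((1−f)δ)/sin δ ≈ 0.198, b = sin(fδ)/sin δ ≈ 0.948.
p = a·p₁ + b·p₂ ≈ (0.022, -0.905, 0.425); φ = arcsin(p_z) ≈ 25.13°, λ = atan2(p_y, p_x) ≈ -88.59°.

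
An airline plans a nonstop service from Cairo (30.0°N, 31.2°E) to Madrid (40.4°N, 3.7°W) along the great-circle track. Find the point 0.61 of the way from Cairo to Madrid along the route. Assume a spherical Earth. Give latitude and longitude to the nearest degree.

≈ 38°N, 11°E

Write both endpoints as unit vectors p₁, p₂ with components (cos φ cos λ, cos φ sin λ, sin φ).
The central angle between the endpoints is δ = arccos(p₁·p₂) ≈ 0.526 rad (30.1°).
Interpolate at f = 0.61 with slerp weights a = sin((1−f)δ)/sin δ ≈ 0.406, b = sin(fδ)/sin δ ≈ 0.628.
p = a·p₁ + b·p₂ ≈ (0.778, 0.151, 0.610); φ = arcsin(p_z) ≈ 37.59°, λ = atan2(p_y, p_x) ≈ 11.00°.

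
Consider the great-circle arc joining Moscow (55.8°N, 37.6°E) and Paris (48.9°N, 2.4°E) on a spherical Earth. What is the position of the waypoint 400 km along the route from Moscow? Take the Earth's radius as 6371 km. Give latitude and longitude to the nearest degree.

Write both endpoints as unit vectors p₁, p₂ with components (cos φ cos λ, cos φ sin λ, sin φ).
The central angle between the endpoints is δ = arccos(p₁·p₂) ≈ 0.389 rad (22.3°). The total great-circle distance is δ·R ≈ 0.389 × 6371 ≈ 2480 km, so the target fraction is f = 400/2480 ≈ 0.161.
Interpolate at f ≈ 0.161 with slerp weights a = sin((1−f)δ)/sin δ ≈ 0.845, b = sin(fδ)/sin δ ≈ 0.165.
p = a·p₁ + b·p₂ ≈ (0.485, 0.294, 0.824); φ = arcsin(p_z) ≈ 55.44°, λ = atan2(p_y, p_x) ≈ 31.26°.

≈ 55°N, 31°E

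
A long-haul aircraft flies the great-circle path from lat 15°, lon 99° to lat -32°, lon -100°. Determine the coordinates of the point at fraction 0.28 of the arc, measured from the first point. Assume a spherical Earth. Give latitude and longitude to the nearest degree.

≈ lat -18°, lon 128°

Write both endpoints as unit vectors p₁, p₂ with components (cos φ cos λ, cos φ sin λ, sin φ).
The central angle between the endpoints is δ = arccos(p₁·p₂) ≈ 2.718 rad (155.7°).
Interpolate at f = 0.28 with slerp weights a = sin((1−f)δ)/sin δ ≈ 2.254, b = sin(fδ)/sin δ ≈ 1.678.
p = a·p₁ + b·p₂ ≈ (-0.588, 0.749, -0.306); φ = arcsin(p_z) ≈ -17.82°, λ = atan2(p_y, p_x) ≈ 128.13°.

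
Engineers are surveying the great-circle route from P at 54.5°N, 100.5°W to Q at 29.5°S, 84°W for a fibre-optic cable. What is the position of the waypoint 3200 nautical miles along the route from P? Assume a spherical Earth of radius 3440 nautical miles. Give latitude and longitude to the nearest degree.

≈ 2°N, 89°W

Write both endpoints as unit vectors p₁, p₂ with components (cos φ cos λ, cos φ sin λ, sin φ).
The central angle between the endpoints is δ = arccos(p₁·p₂) ≈ 1.487 rad (85.2°). The total great-circle distance is δ·R ≈ 1.487 × 3440 ≈ 5115 nmi, so the target fraction is f = 3200/5115 ≈ 0.626.
Interpolate at f ≈ 0.626 with slerp weights a = sin((1−f)δ)/sin δ ≈ 0.530, b = sin(fδ)/sin δ ≈ 0.805.
p = a·p₁ + b·p₂ ≈ (0.017, -0.999, 0.036); φ = arcsin(p_z) ≈ 2.04°, λ = atan2(p_y, p_x) ≈ -89.02°.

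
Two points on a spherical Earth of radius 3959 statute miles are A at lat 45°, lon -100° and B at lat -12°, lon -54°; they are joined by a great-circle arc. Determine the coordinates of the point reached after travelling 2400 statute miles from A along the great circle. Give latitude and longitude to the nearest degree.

Write both endpoints as unit vectors p₁, p₂ with components (cos φ cos λ, cos φ sin λ, sin φ).
The central angle between the endpoints is δ = arccos(p₁·p₂) ≈ 1.231 rad (70.5°). The total great-circle distance is δ·R ≈ 1.231 × 3959 ≈ 4873 mi, so the target fraction is f = 2400/4873 ≈ 0.493.
Interpolate at f ≈ 0.493 with slerp weights a = sin((1−f)δ)/sin δ ≈ 0.620, b = sin(fδ)/sin δ ≈ 0.604.
p = a·p₁ + b·p₂ ≈ (0.271, -0.910, 0.313); φ = arcsin(p_z) ≈ 18.24°, λ = atan2(p_y, p_x) ≈ -73.40°.

≈ lat 18°, lon -73°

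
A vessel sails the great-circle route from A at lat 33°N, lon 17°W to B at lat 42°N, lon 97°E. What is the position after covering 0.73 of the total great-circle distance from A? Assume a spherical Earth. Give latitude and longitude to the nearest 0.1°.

From cos δ = sin φ₁ sin φ₂ + cos φ₁ cos φ₂ cos Δλ, the central angle is δ ≈ 1.460 rad (83.6°).
Interpolate at f = 0.73 with slerp weights a = sin((1−f)δ)/sin δ ≈ 0.386, b = sin(fδ)/sin δ ≈ 0.880.
p = a·p₁ + b·p₂ ≈ (0.230, 0.555, 0.800); φ = arcsin(p_z) ≈ 53.09°, λ = atan2(p_y, p_x) ≈ 67.47°.

≈ lat 53.1°N, lon 67.5°E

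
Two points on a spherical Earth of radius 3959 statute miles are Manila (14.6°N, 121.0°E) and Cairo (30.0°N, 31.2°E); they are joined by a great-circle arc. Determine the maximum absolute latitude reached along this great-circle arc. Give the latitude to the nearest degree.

The great circle lies in the plane with unit normal n̂ = (p₁ × p₂)/|p₁ × p₂|.
Here n̂_z ≈ -0.845; the vertex latitude is φ_max = arccos|n̂_z| ≈ 32.3°.

≈ 32°N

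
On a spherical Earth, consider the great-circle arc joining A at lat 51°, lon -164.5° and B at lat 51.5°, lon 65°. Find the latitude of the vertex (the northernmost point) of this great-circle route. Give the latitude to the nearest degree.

The great circle lies in the plane with unit normal n̂ = (p₁ × p₂)/|p₁ × p₂|.
Here n̂_z ≈ -0.318; the vertex latitude is φ_max = arccos|n̂_z| ≈ 71.4°.

≈ 71°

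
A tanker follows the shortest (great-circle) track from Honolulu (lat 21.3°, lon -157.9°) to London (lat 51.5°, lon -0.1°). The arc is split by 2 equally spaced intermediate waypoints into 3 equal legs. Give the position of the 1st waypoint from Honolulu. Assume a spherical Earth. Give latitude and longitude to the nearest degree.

Write both endpoints as unit vectors p₁, p₂ with components (cos φ cos λ, cos φ sin λ, sin φ).
The central angle between the endpoints is δ = arccos(p₁·p₂) ≈ 1.826 rad (104.6°).
Interpolate at f = 1/3 with slerp weights a = sin((1−f)δ)/sin δ ≈ 0.970, b = sin(fδ)/sin δ ≈ 0.591.
p = a·p₁ + b·p₂ ≈ (-0.469, -0.341, 0.815); φ = arcsin(p_z) ≈ 54.57°, λ = atan2(p_y, p_x) ≈ -144.03°.

≈ lat 55°, lon -144°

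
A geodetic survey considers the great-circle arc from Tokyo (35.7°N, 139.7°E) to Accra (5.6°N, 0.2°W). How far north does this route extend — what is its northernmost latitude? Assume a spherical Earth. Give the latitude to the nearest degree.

≈ 51°N

The great circle lies in the plane with unit normal n̂ = (p₁ × p₂)/|p₁ × p₂|.
Here n̂_z ≈ -0.629; the vertex latitude is φ_max = arccos|n̂_z| ≈ 51.0°.
Check via Clairaut: cos φ_max = |cos φ₁| · sin C = cos(35.7°)·sin(50.8°) ≈ 0.629, again giving ≈ 51.0°.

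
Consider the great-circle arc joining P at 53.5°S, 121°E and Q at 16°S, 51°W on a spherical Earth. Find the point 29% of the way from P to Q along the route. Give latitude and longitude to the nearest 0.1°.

≈ 83.5°S, 79.0°E

Convert each endpoint to a unit vector on the sphere (x = cos φ cos λ, y = cos φ sin λ, z = sin φ).
The central angle between the endpoints is δ = arccos(p₁·p₂) ≈ 1.923 rad (110.2°).
Interpolate at f = 0.29 with slerp weights a = sin((1−f)δ)/sin δ ≈ 1.043, b = sin(fδ)/sin δ ≈ 0.564.
p = a·p₁ + b·p₂ ≈ (0.022, 0.111, -0.994); φ = arcsin(p_z) ≈ -83.53°, λ = atan2(p_y, p_x) ≈ 78.99°.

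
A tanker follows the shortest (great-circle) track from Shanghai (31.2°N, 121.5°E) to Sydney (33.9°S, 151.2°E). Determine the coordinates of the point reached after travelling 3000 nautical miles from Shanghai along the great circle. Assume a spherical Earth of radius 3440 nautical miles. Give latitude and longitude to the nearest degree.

≈ (15°S, 142°E)

From cos δ = sin φ₁ sin φ₂ + cos φ₁ cos φ₂ cos Δλ, the central angle is δ ≈ 1.237 rad (70.9°). The total great-circle distance is δ·R ≈ 1.237 × 3440 ≈ 4255 nmi, so the target fraction is f = 3000/4255 ≈ 0.705.
Interpolate at f ≈ 0.705 with slerp weights a = sin((1−f)δ)/sin δ ≈ 0.378, b = sin(fδ)/sin δ ≈ 0.810.
p = a·p₁ + b·p₂ ≈ (-0.758, 0.599, -0.256); φ = arcsin(p_z) ≈ -14.86°, λ = atan2(p_y, p_x) ≈ 141.67°.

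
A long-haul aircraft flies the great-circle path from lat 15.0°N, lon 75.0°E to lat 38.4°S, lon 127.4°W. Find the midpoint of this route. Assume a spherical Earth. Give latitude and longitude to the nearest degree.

≈ lat 43°S, lon 126°E

Convert each endpoint to a unit vector on the sphere (x = cos φ cos λ, y = cos φ sin λ, z = sin φ).
The central angle between the endpoints is δ = arccos(p₁·p₂) ≈ 2.607 rad (149.4°).
Interpolate at f = 1/2 with slerp weights a = sin((1−f)δ)/sin δ ≈ 1.894, b = sin(fδ)/sin δ ≈ 1.894.
p = a·p₁ + b·p₂ ≈ (-0.428, 0.588, -0.686); φ = arcsin(p_z) ≈ -43.34°, λ = atan2(p_y, p_x) ≈ 126.05°.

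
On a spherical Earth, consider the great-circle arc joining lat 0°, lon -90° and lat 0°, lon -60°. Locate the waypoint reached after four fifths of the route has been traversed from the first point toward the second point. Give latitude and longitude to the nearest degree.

Convert each endpoint to a unit vector on the sphere (x = cos φ cos λ, y = cos φ sin λ, z = sin φ).
The central angle between the endpoints is δ = arccos(p₁·p₂) ≈ 0.524 rad (30.0°).
Interpolate at f = 4/5 with slerp weights a = sin((1−f)δ)/sin δ ≈ 0.209, b = sin(fδ)/sin δ ≈ 0.813.
p = a·p₁ + b·p₂ ≈ (0.407, -0.914, 0.000); φ = arcsin(p_z) ≈ 0.00°, λ = atan2(p_y, p_x) ≈ -66.00°.

≈ lat 0°, lon -66°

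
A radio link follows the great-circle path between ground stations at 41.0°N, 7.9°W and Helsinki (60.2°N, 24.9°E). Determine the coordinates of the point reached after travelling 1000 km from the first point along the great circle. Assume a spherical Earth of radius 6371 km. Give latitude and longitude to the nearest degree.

≈ 48°N, 0°E

Convert each endpoint to a unit vector on the sphere (x = cos φ cos λ, y = cos φ sin λ, z = sin φ).
The central angle between the endpoints is δ = arccos(p₁·p₂) ≈ 0.485 rad (27.8°). The total great-circle distance is δ·R ≈ 0.485 × 6371 ≈ 3091 km, so the target fraction is f = 1000/3091 ≈ 0.323.
Interpolate at f ≈ 0.323 with slerp weights a = sin((1−f)δ)/sin δ ≈ 0.691, b = sin(fδ)/sin δ ≈ 0.335.
p = a·p₁ + b·p₂ ≈ (0.668, -0.002, 0.744); φ = arcsin(p_z) ≈ 48.10°, λ = atan2(p_y, p_x) ≈ -0.13°.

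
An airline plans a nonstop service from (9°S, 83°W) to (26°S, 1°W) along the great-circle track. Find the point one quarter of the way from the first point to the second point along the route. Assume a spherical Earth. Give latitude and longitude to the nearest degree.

≈ (17°S, 64°W)

Write both endpoints as unit vectors p₁, p₂ with components (cos φ cos λ, cos φ sin λ, sin φ).
The central angle between the endpoints is δ = arccos(p₁·p₂) ≈ 1.377 rad (78.9°).
Interpolate at f = 1/4 with slerp weights a = sin((1−f)δ)/sin δ ≈ 0.875, b = sin(fδ)/sin δ ≈ 0.344.
p = a·p₁ + b·p₂ ≈ (0.414, -0.863, -0.288); φ = arcsin(p_z) ≈ -16.72°, λ = atan2(p_y, p_x) ≈ -64.36°.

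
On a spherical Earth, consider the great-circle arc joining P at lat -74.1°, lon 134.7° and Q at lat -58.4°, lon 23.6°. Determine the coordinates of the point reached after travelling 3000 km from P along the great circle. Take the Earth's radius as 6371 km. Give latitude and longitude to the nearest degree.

≈ lat -70°, lon 38°

The haversine formula gives a central angle δ ≈ 0.696 rad (39.9°) between the endpoints. The total great-circle distance is δ·R ≈ 0.696 × 6371 ≈ 4434 km, so the target fraction is f = 3000/4434 ≈ 0.677.
Interpolate at f ≈ 0.677 with slerp weights a = sin((1−f)δ)/sin δ ≈ 0.348, b = sin(fδ)/sin δ ≈ 0.708.
p = a·p₁ + b·p₂ ≈ (0.273, 0.216, -0.937); φ = arcsin(p_z) ≈ -69.63°, λ = atan2(p_y, p_x) ≈ 38.41°.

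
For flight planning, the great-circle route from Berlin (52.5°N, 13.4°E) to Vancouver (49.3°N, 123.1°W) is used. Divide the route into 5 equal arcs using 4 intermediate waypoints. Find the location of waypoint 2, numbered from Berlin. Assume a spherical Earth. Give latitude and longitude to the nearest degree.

Write both endpoints as unit vectors p₁, p₂ with components (cos φ cos λ, cos φ sin λ, sin φ).
The central angle between the endpoints is δ = arccos(p₁·p₂) ≈ 1.252 rad (71.7°).
Interpolate at f = 2/5 with slerp weights a = sin((1−f)δ)/sin δ ≈ 0.719, b = sin(fδ)/sin δ ≈ 0.506.
p = a·p₁ + b·p₂ ≈ (0.246, -0.175, 0.953); φ = arcsin(p_z) ≈ 72.46°, λ = atan2(p_y, p_x) ≈ -35.44°.

≈ (72°N, 35°W)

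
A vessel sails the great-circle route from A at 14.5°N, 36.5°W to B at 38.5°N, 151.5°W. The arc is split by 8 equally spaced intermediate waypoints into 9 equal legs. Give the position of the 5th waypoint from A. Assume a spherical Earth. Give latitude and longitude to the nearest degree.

≈ 44°N, 92°W

Write both endpoints as unit vectors p₁, p₂ with components (cos φ cos λ, cos φ sin λ, sin φ).
The central angle between the endpoints is δ = arccos(p₁·p₂) ≈ 1.736 rad (99.5°).
Interpolate at f = 5/9 with slerp weights a = sin((1−f)δ)/sin δ ≈ 0.707, b = sin(fδ)/sin δ ≈ 0.833.
p = a·p₁ + b·p₂ ≈ (-0.023, -0.718, 0.696); φ = arcsin(p_z) ≈ 44.07°, λ = atan2(p_y, p_x) ≈ -91.82°.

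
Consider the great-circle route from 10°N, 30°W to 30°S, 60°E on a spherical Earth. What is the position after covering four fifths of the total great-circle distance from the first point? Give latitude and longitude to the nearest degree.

≈ 25°S, 39°E

From cos δ = sin φ₁ sin φ₂ + cos φ₁ cos φ₂ cos Δλ, the central angle is δ ≈ 1.658 rad (95.0°).
Interpolate at f = 4/5 with slerp weights a = sin((1−f)δ)/sin δ ≈ 0.327, b = sin(fδ)/sin δ ≈ 0.974.
p = a·p₁ + b·p₂ ≈ (0.700, 0.570, -0.430); φ = arcsin(p_z) ≈ -25.48°, λ = atan2(p_y, p_x) ≈ 39.12°.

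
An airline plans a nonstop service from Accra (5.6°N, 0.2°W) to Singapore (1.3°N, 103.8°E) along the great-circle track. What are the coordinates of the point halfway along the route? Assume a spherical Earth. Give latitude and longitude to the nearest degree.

≈ 6°N, 52°E

Write both endpoints as unit vectors p₁, p₂ with components (cos φ cos λ, cos φ sin λ, sin φ).
The central angle between the endpoints is δ = arccos(p₁·p₂) ≈ 1.812 rad (103.8°).
Interpolate at f = 1/2 with slerp weights a = sin((1−f)δ)/sin δ ≈ 0.810, b = sin(fδ)/sin δ ≈ 0.810.
p = a·p₁ + b·p₂ ≈ (0.613, 0.784, 0.097); φ = arcsin(p_z) ≈ 5.59°, λ = atan2(p_y, p_x) ≈ 51.97°.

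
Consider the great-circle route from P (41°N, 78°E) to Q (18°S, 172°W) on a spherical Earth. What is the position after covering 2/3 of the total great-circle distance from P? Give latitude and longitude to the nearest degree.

≈ (7°N, 158°E)

Convert each endpoint to a unit vector on the sphere (x = cos φ cos λ, y = cos φ sin λ, z = sin φ).
The central angle between the endpoints is δ = arccos(p₁·p₂) ≈ 2.036 rad (116.6°).
Interpolate at f = 2/3 with slerp weights a = sin((1−f)δ)/sin δ ≈ 0.702, b = sin(fδ)/sin δ ≈ 1.093.
p = a·p₁ + b·p₂ ≈ (-0.919, 0.374, 0.123); φ = arcsin(p_z) ≈ 7.05°, λ = atan2(p_y, p_x) ≈ 157.88°.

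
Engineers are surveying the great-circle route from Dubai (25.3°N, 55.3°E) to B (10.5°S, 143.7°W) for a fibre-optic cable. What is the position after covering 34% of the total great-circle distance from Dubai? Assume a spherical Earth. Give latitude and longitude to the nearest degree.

Convert each endpoint to a unit vector on the sphere (x = cos φ cos λ, y = cos φ sin λ, z = sin φ).
The central angle between the endpoints is δ = arccos(p₁·p₂) ≈ 2.735 rad (156.7°).
Interpolate at f = 0.34 with slerp weights a = sin((1−f)δ)/sin δ ≈ 2.458, b = sin(fδ)/sin δ ≈ 2.026.
p = a·p₁ + b·p₂ ≈ (-0.340, 0.648, 0.681); φ = arcsin(p_z) ≈ 42.96°, λ = atan2(p_y, p_x) ≈ 117.68°.

≈ (43°N, 118°E)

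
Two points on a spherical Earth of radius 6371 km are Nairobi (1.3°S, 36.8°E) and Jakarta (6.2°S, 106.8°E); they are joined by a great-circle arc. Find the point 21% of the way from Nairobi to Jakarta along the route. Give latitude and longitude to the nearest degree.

≈ (3°S, 51°E)

Write both endpoints as unit vectors p₁, p₂ with components (cos φ cos λ, cos φ sin λ, sin φ).
The central angle between the endpoints is δ = arccos(p₁·p₂) ≈ 1.221 rad (70.0°).
Interpolate at f = 0.21 with slerp weights a = sin((1−f)δ)/sin δ ≈ 0.875, b = sin(fδ)/sin δ ≈ 0.270.
p = a·p₁ + b·p₂ ≈ (0.623, 0.781, -0.049); φ = arcsin(p_z) ≈ -2.81°, λ = atan2(p_y, p_x) ≈ 51.43°.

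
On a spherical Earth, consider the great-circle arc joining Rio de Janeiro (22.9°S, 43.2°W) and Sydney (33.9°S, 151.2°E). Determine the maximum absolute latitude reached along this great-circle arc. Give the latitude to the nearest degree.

The great circle lies in the plane with unit normal n̂ = (p₁ × p₂)/|p₁ × p₂|.
Here n̂_z ≈ -0.223; the vertex latitude is φ_max = arccos|n̂_z| ≈ 77.1°.

≈ 77°S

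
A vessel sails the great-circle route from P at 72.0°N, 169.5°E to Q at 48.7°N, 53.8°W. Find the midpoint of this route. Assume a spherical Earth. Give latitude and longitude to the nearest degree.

Convert each endpoint to a unit vector on the sphere (x = cos φ cos λ, y = cos φ sin λ, z = sin φ).
The central angle between the endpoints is δ = arccos(p₁·p₂) ≈ 0.969 rad (55.5°).
Interpolate at f = 1/2 with slerp weights a = sin((1−f)δ)/sin δ ≈ 0.565, b = sin(fδ)/sin δ ≈ 0.565.
p = a·p₁ + b·p₂ ≈ (0.049, -0.269, 0.962); φ = arcsin(p_z) ≈ 74.13°, λ = atan2(p_y, p_x) ≈ -79.77°.

≈ 74°N, 80°W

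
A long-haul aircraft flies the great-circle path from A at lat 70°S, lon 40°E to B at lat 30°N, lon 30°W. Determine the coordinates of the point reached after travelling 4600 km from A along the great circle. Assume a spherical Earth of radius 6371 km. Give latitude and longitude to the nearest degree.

≈ lat 37°S, lon 6°W

From cos δ = sin φ₁ sin φ₂ + cos φ₁ cos φ₂ cos Δλ, the central angle is δ ≈ 1.948 rad (111.6°). The total great-circle distance is δ·R ≈ 1.948 × 6371 ≈ 12412 km, so the target fraction is f = 4600/12412 ≈ 0.371.
Interpolate at f ≈ 0.371 with slerp weights a = sin((1−f)δ)/sin δ ≈ 1.012, b = sin(fδ)/sin δ ≈ 0.711.
p = a·p₁ + b·p₂ ≈ (0.798, -0.085, -0.596); φ = arcsin(p_z) ≈ -36.58°, λ = atan2(p_y, p_x) ≈ -6.09°.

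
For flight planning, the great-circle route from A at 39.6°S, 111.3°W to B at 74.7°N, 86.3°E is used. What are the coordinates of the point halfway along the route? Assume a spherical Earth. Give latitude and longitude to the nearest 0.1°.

≈ 31.9°N, 120.0°W

Convert each endpoint to a unit vector on the sphere (x = cos φ cos λ, y = cos φ sin λ, z = sin φ).
The central angle between the endpoints is δ = arccos(p₁·p₂) ≈ 2.513 rad (144.0°).
Interpolate at f = 1/2 with slerp weights a = sin((1−f)δ)/sin δ ≈ 1.616, b = sin(fδ)/sin δ ≈ 1.616.
p = a·p₁ + b·p₂ ≈ (-0.425, -0.735, 0.529); φ = arcsin(p_z) ≈ 31.92°, λ = atan2(p_y, p_x) ≈ -120.04°.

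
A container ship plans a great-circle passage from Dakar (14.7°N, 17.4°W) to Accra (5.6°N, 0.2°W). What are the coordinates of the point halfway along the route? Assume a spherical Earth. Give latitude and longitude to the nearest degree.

Convert each endpoint to a unit vector on the sphere (x = cos φ cos λ, y = cos φ sin λ, z = sin φ).
The central angle between the endpoints is δ = arccos(p₁·p₂) ≈ 0.335 rad (19.2°).
Interpolate at f = 1/2 with slerp weights a = sin((1−f)δ)/sin δ ≈ 0.507, b = sin(fδ)/sin δ ≈ 0.507.
p = a·p₁ + b·p₂ ≈ (0.973, -0.148, 0.178); φ = arcsin(p_z) ≈ 10.26°, λ = atan2(p_y, p_x) ≈ -8.68°.

≈ 10°N, 9°W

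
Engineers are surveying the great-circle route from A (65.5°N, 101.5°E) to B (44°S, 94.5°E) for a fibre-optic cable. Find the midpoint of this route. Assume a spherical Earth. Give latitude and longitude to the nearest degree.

≈ (11°N, 97°E)

From cos δ = sin φ₁ sin φ₂ + cos φ₁ cos φ₂ cos Δλ, the central angle is δ ≈ 1.913 rad (109.6°).
Interpolate at f = 1/2 with slerp weights a = sin((1−f)δ)/sin δ ≈ 0.868, b = sin(fδ)/sin δ ≈ 0.868.
p = a·p₁ + b·p₂ ≈ (-0.121, 0.975, 0.187); φ = arcsin(p_z) ≈ 10.77°, λ = atan2(p_y, p_x) ≈ 97.06°.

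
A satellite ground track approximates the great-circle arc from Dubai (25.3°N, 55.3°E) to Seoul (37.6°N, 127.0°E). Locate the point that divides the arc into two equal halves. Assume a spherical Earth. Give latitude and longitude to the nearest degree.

≈ 37°N, 88°E

The haversine formula gives a central angle δ ≈ 1.064 rad (60.9°) between the endpoints.
Interpolate at f = 1/2 with slerp weights a = sin((1−f)δ)/sin δ ≈ 0.580, b = sin(fδ)/sin δ ≈ 0.580.
p = a·p₁ + b·p₂ ≈ (0.022, 0.798, 0.602); φ = arcsin(p_z) ≈ 37.01°, λ = atan2(p_y, p_x) ≈ 88.42°.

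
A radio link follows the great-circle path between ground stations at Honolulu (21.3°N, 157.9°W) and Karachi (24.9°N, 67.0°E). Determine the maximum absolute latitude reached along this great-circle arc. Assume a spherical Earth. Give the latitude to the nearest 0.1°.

The great circle lies in the plane with unit normal n̂ = (p₁ × p₂)/|p₁ × p₂|.
Here n̂_z ≈ -0.666; the vertex latitude is φ_max = arccos|n̂_z| ≈ 48.2°.
Check via Clairaut: cos φ_max = |cos φ₁| · sin C = cos(21.3°)·sin(45.7°) ≈ 0.666, again giving ≈ 48.2°.

≈ 48.2°N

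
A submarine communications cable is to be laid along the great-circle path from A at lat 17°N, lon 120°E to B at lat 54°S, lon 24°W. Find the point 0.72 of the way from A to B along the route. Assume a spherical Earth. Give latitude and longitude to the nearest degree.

The haversine formula gives a central angle δ ≈ 2.334 rad (133.7°) between the endpoints.
Interpolate at f = 0.72 with slerp weights a = sin((1−f)δ)/sin δ ≈ 0.841, b = sin(fδ)/sin δ ≈ 1.376.
p = a·p₁ + b·p₂ ≈ (0.336, 0.368, -0.867); φ = arcsin(p_z) ≈ -60.10°, λ = atan2(p_y, p_x) ≈ 47.57°.

≈ lat 60°S, lon 48°E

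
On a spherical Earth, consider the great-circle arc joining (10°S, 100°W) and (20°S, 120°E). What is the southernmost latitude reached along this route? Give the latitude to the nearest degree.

≈ 39°S

The great circle lies in the plane with unit normal n̂ = (p₁ × p₂)/|p₁ × p₂|.
Here n̂_z ≈ -0.782; the vertex latitude is φ_max = arccos|n̂_z| ≈ 38.5°.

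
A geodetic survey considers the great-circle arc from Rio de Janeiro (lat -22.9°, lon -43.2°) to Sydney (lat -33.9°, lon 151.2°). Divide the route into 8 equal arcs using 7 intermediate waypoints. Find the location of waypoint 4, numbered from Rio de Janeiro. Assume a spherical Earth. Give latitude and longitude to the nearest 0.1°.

≈ lat -75.9°, lon -103.6°

Convert each endpoint to a unit vector on the sphere (x = cos φ cos λ, y = cos φ sin λ, z = sin φ).
The central angle between the endpoints is δ = arccos(p₁·p₂) ≈ 2.122 rad (121.6°).
Interpolate at f = 4/8 with slerp weights a = sin((1−f)δ)/sin δ ≈ 1.024, b = sin(fδ)/sin δ ≈ 1.024.
p = a·p₁ + b·p₂ ≈ (-0.057, -0.236, -0.970); φ = arcsin(p_z) ≈ -75.93°, λ = atan2(p_y, p_x) ≈ -103.60°.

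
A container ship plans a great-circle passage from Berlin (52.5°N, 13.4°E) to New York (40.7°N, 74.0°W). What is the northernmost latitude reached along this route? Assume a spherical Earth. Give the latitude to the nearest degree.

≈ 57°N

The great circle lies in the plane with unit normal n̂ = (p₁ × p₂)/|p₁ × p₂|.
Here n̂_z ≈ -0.547; the vertex latitude is φ_max = arccos|n̂_z| ≈ 56.8°.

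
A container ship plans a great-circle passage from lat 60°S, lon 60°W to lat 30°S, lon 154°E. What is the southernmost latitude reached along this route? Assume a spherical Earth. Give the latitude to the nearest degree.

The great circle lies in the plane with unit normal n̂ = (p₁ × p₂)/|p₁ × p₂|.
Here n̂_z ≈ -0.243; the vertex latitude is φ_max = arccos|n̂_z| ≈ 75.9°.
Check via Clairaut: cos φ_max = |cos φ₁| · sin C = cos(60.0°)·sin(150.9°) ≈ 0.243, again giving ≈ 75.9°.

≈ 76°S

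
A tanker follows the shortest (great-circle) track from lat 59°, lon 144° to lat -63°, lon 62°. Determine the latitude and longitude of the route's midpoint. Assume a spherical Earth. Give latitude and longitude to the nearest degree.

≈ lat -3°, lon 106°

Convert each endpoint to a unit vector on the sphere (x = cos φ cos λ, y = cos φ sin λ, z = sin φ).
The central angle between the endpoints is δ = arccos(p₁·p₂) ≈ 2.391 rad (137.0°).
Interpolate at f = 1/2 with slerp weights a = sin((1−f)δ)/sin δ ≈ 1.364, b = sin(fδ)/sin δ ≈ 1.364.
p = a·p₁ + b·p₂ ≈ (-0.278, 0.960, -0.046); φ = arcsin(p_z) ≈ -2.65°, λ = atan2(p_y, p_x) ≈ 106.13°.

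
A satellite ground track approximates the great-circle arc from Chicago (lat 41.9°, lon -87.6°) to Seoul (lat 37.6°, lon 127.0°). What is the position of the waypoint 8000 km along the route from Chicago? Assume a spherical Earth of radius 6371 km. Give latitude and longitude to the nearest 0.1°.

≈ lat 57.0°, lon 144.3°

The haversine formula gives a central angle δ ≈ 1.649 rad (94.5°) between the endpoints. The total great-circle distance is δ·R ≈ 1.649 × 6371 ≈ 10505 km, so the target fraction is f = 8000/10505 ≈ 0.762.
Interpolate at f ≈ 0.762 with slerp weights a = sin((1−f)δ)/sin δ ≈ 0.384, b = sin(fδ)/sin δ ≈ 0.954.
p = a·p₁ + b·p₂ ≈ (-0.443, 0.318, 0.838); φ = arcsin(p_z) ≈ 56.98°, λ = atan2(p_y, p_x) ≈ 144.34°.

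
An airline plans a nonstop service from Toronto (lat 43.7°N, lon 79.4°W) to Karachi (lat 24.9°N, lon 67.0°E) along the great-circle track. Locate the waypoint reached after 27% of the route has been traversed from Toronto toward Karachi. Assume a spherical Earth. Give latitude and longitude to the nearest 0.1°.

Convert each endpoint to a unit vector on the sphere (x = cos φ cos λ, y = cos φ sin λ, z = sin φ).
The central angle between the endpoints is δ = arccos(p₁·p₂) ≈ 1.829 rad (104.8°).
Interpolate at f = 0.27 with slerp weights a = sin((1−f)δ)/sin δ ≈ 1.006, b = sin(fδ)/sin δ ≈ 0.490.
p = a·p₁ + b·p₂ ≈ (0.307, -0.305, 0.901); φ = arcsin(p_z) ≈ 64.32°, λ = atan2(p_y, p_x) ≈ -44.80°.

≈ lat 64.3°N, lon 44.8°W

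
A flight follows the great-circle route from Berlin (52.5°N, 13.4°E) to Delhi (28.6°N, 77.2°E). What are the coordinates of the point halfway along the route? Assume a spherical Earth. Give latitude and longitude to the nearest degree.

≈ 45°N, 52°E

Convert each endpoint to a unit vector on the sphere (x = cos φ cos λ, y = cos φ sin λ, z = sin φ).
The central angle between the endpoints is δ = arccos(p₁·p₂) ≈ 0.907 rad (52.0°).
Interpolate at f = 1/2 with slerp weights a = sin((1−f)δ)/sin δ ≈ 0.556, b = sin(fδ)/sin δ ≈ 0.556.
p = a·p₁ + b·p₂ ≈ (0.438, 0.555, 0.708); φ = arcsin(p_z) ≈ 45.04°, λ = atan2(p_y, p_x) ≈ 51.73°.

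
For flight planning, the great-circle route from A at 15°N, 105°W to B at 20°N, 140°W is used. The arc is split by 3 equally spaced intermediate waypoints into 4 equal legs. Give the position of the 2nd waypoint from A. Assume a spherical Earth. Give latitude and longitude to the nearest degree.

Convert each endpoint to a unit vector on the sphere (x = cos φ cos λ, y = cos φ sin λ, z = sin φ).
The central angle between the endpoints is δ = arccos(p₁·p₂) ≈ 0.588 rad (33.7°).
Interpolate at f = 2/4 with slerp weights a = sin((1−f)δ)/sin δ ≈ 0.522, b = sin(fδ)/sin δ ≈ 0.522.
p = a·p₁ + b·p₂ ≈ (-0.507, -0.803, 0.314); φ = arcsin(p_z) ≈ 18.29°, λ = atan2(p_y, p_x) ≈ -122.25°.

≈ 18°N, 122°W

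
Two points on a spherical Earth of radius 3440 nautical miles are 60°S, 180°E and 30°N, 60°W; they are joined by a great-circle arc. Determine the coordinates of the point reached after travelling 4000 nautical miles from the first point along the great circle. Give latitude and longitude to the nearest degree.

Write both endpoints as unit vectors p₁, p₂ with components (cos φ cos λ, cos φ sin λ, sin φ).
The central angle between the endpoints is δ = arccos(p₁·p₂) ≈ 2.278 rad (130.5°). The total great-circle distance is δ·R ≈ 2.278 × 3440 ≈ 7835 nmi, so the target fraction is f = 4000/7835 ≈ 0.511.
Interpolate at f ≈ 0.511 with slerp weights a = sin((1−f)δ)/sin δ ≈ 1.181, b = sin(fδ)/sin δ ≈ 1.207.
p = a·p₁ + b·p₂ ≈ (-0.068, -0.905, -0.419); φ = arcsin(p_z) ≈ -24.78°, λ = atan2(p_y, p_x) ≈ -94.28°.

≈ 25°S, 94°W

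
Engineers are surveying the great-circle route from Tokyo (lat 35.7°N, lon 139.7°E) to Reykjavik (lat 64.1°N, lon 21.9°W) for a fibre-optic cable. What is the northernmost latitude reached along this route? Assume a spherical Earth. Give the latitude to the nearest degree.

≈ 83°N

The great circle lies in the plane with unit normal n̂ = (p₁ × p₂)/|p₁ × p₂|.
Here n̂_z ≈ -0.114; the vertex latitude is φ_max = arccos|n̂_z| ≈ 83.5°.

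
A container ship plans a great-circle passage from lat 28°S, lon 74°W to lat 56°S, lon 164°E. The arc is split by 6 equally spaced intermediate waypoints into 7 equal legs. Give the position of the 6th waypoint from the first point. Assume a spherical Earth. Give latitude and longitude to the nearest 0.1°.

Convert each endpoint to a unit vector on the sphere (x = cos φ cos λ, y = cos φ sin λ, z = sin φ).
The central angle between the endpoints is δ = arccos(p₁·p₂) ≈ 1.443 rad (82.7°).
Interpolate at f = 6/7 with slerp weights a = sin((1−f)δ)/sin δ ≈ 0.206, b = sin(fδ)/sin δ ≈ 0.953.
p = a·p₁ + b·p₂ ≈ (-0.462, -0.028, -0.887); φ = arcsin(p_z) ≈ -62.44°, λ = atan2(p_y, p_x) ≈ -176.49°.

≈ lat 62.4°S, lon 176.5°W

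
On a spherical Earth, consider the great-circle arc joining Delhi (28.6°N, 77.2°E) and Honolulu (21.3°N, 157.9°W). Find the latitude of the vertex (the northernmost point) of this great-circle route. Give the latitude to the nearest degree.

≈ 45°N

The great circle lies in the plane with unit normal n̂ = (p₁ × p₂)/|p₁ × p₂|.
Here n̂_z ≈ +0.702; the vertex latitude is φ_max = arccos|n̂_z| ≈ 45.4°.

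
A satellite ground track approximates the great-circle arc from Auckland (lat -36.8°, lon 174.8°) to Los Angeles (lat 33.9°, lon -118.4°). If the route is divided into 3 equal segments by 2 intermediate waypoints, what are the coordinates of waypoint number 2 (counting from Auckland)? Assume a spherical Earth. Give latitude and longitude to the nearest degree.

Write both endpoints as unit vectors p₁, p₂ with components (cos φ cos λ, cos φ sin λ, sin φ).
The central angle between the endpoints is δ = arccos(p₁·p₂) ≈ 1.643 rad (94.1°).
Interpolate at f = 2/3 with slerp weights a = sin((1−f)δ)/sin δ ≈ 0.522, b = sin(fδ)/sin δ ≈ 0.891.
p = a·p₁ + b·p₂ ≈ (-0.768, -0.613, 0.184); φ = arcsin(p_z) ≈ 10.63°, λ = atan2(p_y, p_x) ≈ -141.41°.

≈ lat 11°, lon -141°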